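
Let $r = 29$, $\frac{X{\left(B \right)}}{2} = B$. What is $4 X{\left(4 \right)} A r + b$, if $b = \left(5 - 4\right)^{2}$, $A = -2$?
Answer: $-1855$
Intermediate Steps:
$X{\left(B \right)} = 2 B$
$b = 1$ ($b = 1^{2} = 1$)
$4 X{\left(4 \right)} A r + b = 4 \cdot 2 \cdot 4 \left(-2\right) 29 + 1 = 4 \cdot 8 \left(-2\right) 29 + 1 = 32 \left(-2\right) 29 + 1 = \left(-64\right) 29 + 1 = -1856 + 1 = -1855$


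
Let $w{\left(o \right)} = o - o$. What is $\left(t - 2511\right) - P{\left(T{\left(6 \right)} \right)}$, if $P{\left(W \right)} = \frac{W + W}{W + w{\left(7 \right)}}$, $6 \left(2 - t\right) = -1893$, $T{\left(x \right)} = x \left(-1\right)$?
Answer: $- \frac{4391}{2} \approx -2195.5$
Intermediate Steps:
$w{\left(o \right)} = 0$
$T{\left(x \right)} = - x$
$t = \frac{635}{2}$ ($t = 2 - - \frac{631}{2} = 2 + \frac{631}{2} = \frac{635}{2} \approx 317.5$)
$P{\left(W \right)} = 2$ ($P{\left(W \right)} = \frac{W + W}{W + 0} = \frac{2 W}{W} = 2$)
$\left(t - 2511\right) - P{\left(T{\left(6 \right)} \right)} = \left(\frac{635}{2} - 2511\right) - 2 = - \frac{4387}{2} - 2 = - \frac{4391}{2}$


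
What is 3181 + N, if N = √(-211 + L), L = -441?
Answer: 3181 + 2*I*√163 ≈ 3181.0 + 25.534*I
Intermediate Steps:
N = 2*I*√163 (N = √(-211 - 441) = √(-652) = 2*I*√163 ≈ 25.534*I)
3181 + N = 3181 + 2*I*√163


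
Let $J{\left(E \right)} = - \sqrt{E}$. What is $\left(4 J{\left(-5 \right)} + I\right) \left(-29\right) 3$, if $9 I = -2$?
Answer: $\frac{58}{3} + 348 i \sqrt{5} \approx 19.333 + 778.15 i$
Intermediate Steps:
$I = - \frac{2}{9}$ ($I = \frac{1}{9} \left(-2\right) = - \frac{2}{9} \approx -0.22222$)
$\left(4 J{\left(-5 \right)} + I\right) \left(-29\right) 3 = \left(4 \left(- \sqrt{-5}\right) - \frac{2}{9}\right) \left(-29\right) 3 = \left(4 \left(- i \sqrt{5}\right) - \frac{2}{9}\right) \left(-29\right) 3 = \left(- 4 i \sqrt{5} - \frac{2}{9}\right) \left(-29\right) 3 = \left(- \frac{2}{9} - 4 i \sqrt{5}\right) \left(-29\right) 3 = \left(\frac{58}{9} + 116 i \sqrt{5}\right) 3 = \frac{58}{3} + 348 i \sqrt{5}$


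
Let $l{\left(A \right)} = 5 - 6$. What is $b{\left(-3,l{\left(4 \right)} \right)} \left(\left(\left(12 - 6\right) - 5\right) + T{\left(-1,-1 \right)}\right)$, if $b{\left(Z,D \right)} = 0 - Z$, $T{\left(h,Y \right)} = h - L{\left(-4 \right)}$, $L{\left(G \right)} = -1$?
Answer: $3$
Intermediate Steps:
$l{\left(A \right)} = -1$ ($l{\left(A \right)} = 5 - 6 = -1$)
$T{\left(h,Y \right)} = 1 + h$ ($T{\left(h,Y \right)} = h - -1 = h + 1 = 1 + h$)
$b{\left(Z,D \right)} = - Z$
$b{\left(-3,l{\left(4 \right)} \right)} \left(\left(\left(12 - 6\right) - 5\right) + T{\left(-1,-1 \right)}\right) = \left(-1\right) \left(-3\right) \left(\left(\left(12 - 6\right) - 5\right) + \left(1 - 1\right)\right) = 3 \left(\left(6 - 5\right) + 0\right) = 3 \left(1 + 0\right) = 3 \cdot 1 = 3$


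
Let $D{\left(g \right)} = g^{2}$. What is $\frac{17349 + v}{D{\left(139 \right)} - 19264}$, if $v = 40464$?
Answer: $\frac{19271}{19} \approx 1014.3$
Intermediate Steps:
$\frac{17349 + v}{D{\left(139 \right)} - 19264} = \frac{17349 + 40464}{139^{2} - 19264} = \frac{57813}{19321 - 19264} = \frac{57813}{57} = 57813 \cdot \frac{1}{57} = \frac{19271}{19}$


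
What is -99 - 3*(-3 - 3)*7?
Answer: 27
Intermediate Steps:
-99 - 3*(-3 - 3)*7 = -99 - 3*(-6)*7 = -99 - (-18)*7 = -99 - 1*(-126) = -99 + 126 = 27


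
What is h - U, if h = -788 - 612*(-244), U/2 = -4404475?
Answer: 8957490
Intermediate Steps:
U = -8808950 (U = 2*(-4404475) = -8808950)
h = 148540 (h = -788 + 149328 = 148540)
h - U = 148540 - 1*(-8808950) = 148540 + 8808950 = 8957490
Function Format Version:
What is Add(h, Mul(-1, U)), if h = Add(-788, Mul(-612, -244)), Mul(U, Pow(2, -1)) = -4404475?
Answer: 8957490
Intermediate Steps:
U = -8808950 (U = Mul(2, -4404475) = -8808950)
h = 148540 (h = Add(-788, 149328) = 148540)
Add(h, Mul(-1, U)) = Add(148540, Mul(-1, -8808950)) = Add(148540, 8808950) = 8957490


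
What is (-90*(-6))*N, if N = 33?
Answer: 17820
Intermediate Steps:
(-90*(-6))*N = -90*(-6)*33 = 540*33 = 17820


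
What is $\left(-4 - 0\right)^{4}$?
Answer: $256$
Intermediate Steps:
$\left(-4 - 0\right)^{4} = \left(-4 + 0\right)^{4} = \left(-4\right)^{4} = 256$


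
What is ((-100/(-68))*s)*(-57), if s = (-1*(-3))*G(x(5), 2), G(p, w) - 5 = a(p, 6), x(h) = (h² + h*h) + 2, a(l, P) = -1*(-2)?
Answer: -29925/17 ≈ -1760.3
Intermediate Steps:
a(l, P) = 2
x(h) = 2 + 2*h² (x(h) = (h² + h²) + 2 = 2*h² + 2 = 2 + 2*h²)
G(p, w) = 7 (G(p, w) = 5 + 2 = 7)
s = 21 (s = -1*(-3)*7 = 3*7 = 21)
((-100/(-68))*s)*(-57) = (-100/(-68)*21)*(-57) = (-100*(-1/68)*21)*(-57) = ((25/17)*21)*(-57) = (525/17)*(-57) = -29925/17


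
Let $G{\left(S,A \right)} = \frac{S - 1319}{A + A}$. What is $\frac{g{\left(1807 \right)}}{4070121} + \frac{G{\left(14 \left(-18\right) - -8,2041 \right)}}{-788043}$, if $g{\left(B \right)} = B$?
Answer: $\frac{1939701295535}{4364243580864882} \approx 0.00044445$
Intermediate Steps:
$G{\left(S,A \right)} = \frac{-1319 + S}{2 A}$
$\frac{g{\left(1807 \right)}}{4070121} + \frac{G{\left(14 \left(-18\right) - -8,2041 \right)}}{-788043} = \frac{1807}{4070121} + \frac{\frac{1}{2} \cdot \frac{1}{2041} \left(-1319 + \left(14 \left(-18\right) - -8\right)\right)}{-788043} = 1807 \cdot \frac{1}{4070121} + \frac{1}{2} \cdot \frac{1}{2041} \left(-1319 + \left(-252 + 8\right)\right) \left(- \frac{1}{788043}\right) = \frac{1807}{4070121} + \frac{1}{2} \cdot \frac{1}{2041} \left(-1319 - 244\right) \left(- \frac{1}{788043}\right) = \frac{1807}{4070121} + \frac{1}{2} \cdot \frac{1}{2041} \left(-1563\right) \left(- \frac{1}{788043}\right) = \frac{1807}{4070121} - - \frac{521}{1072263842} = \frac{1807}{4070121} + \frac{521}{1072263842} = \frac{1939701295535}{4364243580864882}$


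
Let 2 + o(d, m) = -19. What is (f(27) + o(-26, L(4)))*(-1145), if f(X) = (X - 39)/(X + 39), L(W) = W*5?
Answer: 266785/11 ≈ 24253.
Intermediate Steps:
L(W) = 5*W
o(d, m) = -21 (o(d, m) = -2 - 19 = -21)
f(X) = (-39 + X)/(39 + X)
(f(27) + o(-26, L(4)))*(-1145) = ((-39 + 27)/(39 + 27) - 21)*(-1145) = (-12/66 - 21)*(-1145) = ((1/66)*(-12) - 21)*(-1145) = (-2/11 - 21)*(-1145) = -233/11*(-1145) = 266785/11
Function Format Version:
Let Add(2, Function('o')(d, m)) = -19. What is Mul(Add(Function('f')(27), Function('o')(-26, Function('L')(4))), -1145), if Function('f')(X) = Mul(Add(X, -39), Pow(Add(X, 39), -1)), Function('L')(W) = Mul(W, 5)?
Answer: Rational(266785, 11) ≈ 24253.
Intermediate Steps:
Function('L')(W) = Mul(5, W)
Function('o')(d, m) = -21 (Function('o')(d, m) = Add(-2, -19) = -21)
Function('f')(X) = Mul(Pow(Add(39, X), -1), Add(-39, X)) (Function('f')(X) = Mul(Add(-39, X), Pow(Add(39, X), -1)) = Mul(Pow(Add(39, X), -1), Add(-39, X)))
Mul(Add(Function('f')(27), Function('o')(-26, Function('L')(4))), -1145) = Mul(Add(Mul(Pow(Add(39, 27), -1), Add(-39, 27)), -21), -1145) = Mul(Add(Mul(Pow(66, -1), -12), -21), -1145) = Mul(Add(Mul(Rational(1, 66), -12), -21), -1145) = Mul(Add(Rational(-2, 11), -21), -1145) = Mul(Rational(-233, 11), -1145) = Rational(266785, 11)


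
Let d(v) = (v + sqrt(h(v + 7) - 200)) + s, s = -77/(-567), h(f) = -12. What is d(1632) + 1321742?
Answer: 107193305/81 + 2*I*sqrt(53) ≈ 1.3234e+6 + 14.56*I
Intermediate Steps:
s = 11/81 (s = -77*(-1/567) = 11/81 ≈ 0.13580)
d(v) = 11/81 + v + 2*I*sqrt(53) (d(v) = (v + sqrt(-12 - 200)) + 11/81 = (v + sqrt(-212)) + 11/81 = (v + 2*I*sqrt(53)) + 11/81 = 11/81 + v + 2*I*sqrt(53))
d(1632) + 1321742 = (11/81 + 1632 + 2*I*sqrt(53)) + 1321742 = (132203/81 + 2*I*sqrt(53)) + 1321742 = 107193305/81 + 2*I*sqrt(53)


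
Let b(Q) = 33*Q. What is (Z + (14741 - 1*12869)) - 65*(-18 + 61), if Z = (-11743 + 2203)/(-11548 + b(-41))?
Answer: -11898083/12901 ≈ -922.26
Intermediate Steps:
Z = 9540/12901 (Z = (-11743 + 2203)/(-11548 + 33*(-41)) = -9540/(-11548 - 1353) = -9540/(-12901) = -9540*(-1/12901) = 9540/12901 ≈ 0.73948)
(Z + (14741 - 1*12869)) - 65*(-18 + 61) = (9540/12901 + (14741 - 1*12869)) - 65*(-18 + 61) = (9540/12901 + (14741 - 12869)) - 65*43 = (9540/12901 + 1872) - 2795 = 24160212/12901 - 2795 = -11898083/12901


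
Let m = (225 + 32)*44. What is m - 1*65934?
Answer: -54626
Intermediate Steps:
m = 11308 (m = 257*44 = 11308)
m - 1*65934 = 11308 - 1*65934 = 11308 - 65934 = -54626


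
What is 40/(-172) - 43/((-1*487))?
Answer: -3021/20941 ≈ -0.14426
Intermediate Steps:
40/(-172) - 43/((-1*487)) = 40*(-1/172) - 43/(-487) = -10/43 - 43*(-1/487) = -10/43 + 43/487 = -3021/20941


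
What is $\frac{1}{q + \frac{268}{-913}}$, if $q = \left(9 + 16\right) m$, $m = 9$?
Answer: $\frac{913}{205157} \approx 0.0044502$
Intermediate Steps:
$q = 225$ ($q = \left(9 + 16\right) 9 = 25 \cdot 9 = 225$)
$\frac{1}{q + \frac{268}{-913}} = \frac{1}{225 + \frac{268}{-913}} = \frac{1}{225 + 268 \left(- \frac{1}{913}\right)} = \frac{1}{225 - \frac{268}{913}} = \frac{1}{\frac{205157}{913}} = \frac{913}{205157}$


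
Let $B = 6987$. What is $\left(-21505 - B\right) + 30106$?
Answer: $1614$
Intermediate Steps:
$\left(-21505 - B\right) + 30106 = \left(-21505 - 6987\right) + 30106 = -28492 + 30106 = 1614$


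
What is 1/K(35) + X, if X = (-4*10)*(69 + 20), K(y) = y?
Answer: -124599/35 ≈ -3560.0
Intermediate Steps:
X = -3560 (X = -40*89 = -3560)
1/K(35) + X = 1/35 - 3560 = -124599/35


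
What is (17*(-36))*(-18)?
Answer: 11016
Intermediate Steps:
(17*(-36))*(-18) = -612*(-18) = 11016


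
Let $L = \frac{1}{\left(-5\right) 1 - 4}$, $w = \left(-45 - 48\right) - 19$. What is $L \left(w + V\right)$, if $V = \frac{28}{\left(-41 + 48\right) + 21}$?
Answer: $\frac{37}{3} \approx 12.333$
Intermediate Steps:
$w = -112$ ($w = -93 - 19 = -112$)
$L = - \frac{1}{9}$ ($L = \frac{1}{-5 - 4} = \frac{1}{-9} = - \frac{1}{9} \approx -0.11111$)
$V = 1$ ($V = \frac{28}{7 + 21} = \frac{28}{28} = 28 \cdot \frac{1}{28} = 1$)
$L \left(w + V\right) = - \frac{-112 + 1}{9} = \left(- \frac{1}{9}\right) \left(-111\right) = \frac{37}{3}$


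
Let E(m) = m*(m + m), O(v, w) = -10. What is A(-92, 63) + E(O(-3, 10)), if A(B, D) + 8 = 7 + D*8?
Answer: 703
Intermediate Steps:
A(B, D) = -1 + 8*D (A(B, D) = -8 + (7 + D*8) = -8 + (7 + 8*D) = -1 + 8*D)
E(m) = 2*m**2 (E(m) = m*(2*m) = 2*m**2)
A(-92, 63) + E(O(-3, 10)) = (-1 + 8*63) + 2*(-10)**2 = (-1 + 504) + 2*100 = 503 + 200 = 703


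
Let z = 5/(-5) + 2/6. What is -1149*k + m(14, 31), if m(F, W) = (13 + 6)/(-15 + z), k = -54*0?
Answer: -57/47 ≈ -1.2128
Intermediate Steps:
k = 0
z = -⅔ (z = 5*(-⅕) + 2*(⅙) = -1 + ⅓ = -⅔ ≈ -0.66667)
m(F, W) = -57/47 (m(F, W) = (13 + 6)/(-15 - ⅔) = 19/(-47/3) = 19*(-3/47) = -57/47)
-1149*k + m(14, 31) = -1149*0 - 57/47 = 0 - 57/47 = -57/47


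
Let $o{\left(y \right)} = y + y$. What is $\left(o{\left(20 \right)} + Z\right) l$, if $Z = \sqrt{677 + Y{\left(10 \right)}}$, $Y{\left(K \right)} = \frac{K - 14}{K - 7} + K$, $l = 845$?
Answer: $33800 + \frac{9295 \sqrt{51}}{3} \approx 55927.0$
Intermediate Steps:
$Y{\left(K \right)} = K + \frac{-14 + K}{-7 + K}$ ($Y{\left(K \right)} = \frac{-14 + K}{-7 + K} + K = K + \frac{-14 + K}{-7 + K}$)
$Z = \frac{11 \sqrt{51}}{3}$ ($Z = \sqrt{677 + \frac{-14 + 10^{2} - 60}{-7 + 10}} = \sqrt{677 + \frac{-14 + 100 - 60}{3}} = \sqrt{677 + \frac{1}{3} \cdot 26} = \sqrt{677 + \frac{26}{3}} = \sqrt{\frac{2057}{3}} = \frac{11 \sqrt{51}}{3} \approx 26.185$)
$o{\left(y \right)} = 2 y$
$\left(o{\left(20 \right)} + Z\right) l = \left(2 \cdot 20 + \frac{11 \sqrt{51}}{3}\right) 845 = \left(40 + \frac{11 \sqrt{51}}{3}\right) 845 = 33800 + \frac{9295 \sqrt{51}}{3}$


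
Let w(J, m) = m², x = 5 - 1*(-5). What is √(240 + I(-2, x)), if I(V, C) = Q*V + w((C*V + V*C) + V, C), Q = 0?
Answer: 2*√85 ≈ 18.439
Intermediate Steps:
x = 10 (x = 5 + 5 = 10)
I(V, C) = C² (I(V, C) = 0*V + C² = 0 + C² = C²)
√(240 + I(-2, x)) = √(240 + 10²) = √(240 + 100) = √340 = 2*√85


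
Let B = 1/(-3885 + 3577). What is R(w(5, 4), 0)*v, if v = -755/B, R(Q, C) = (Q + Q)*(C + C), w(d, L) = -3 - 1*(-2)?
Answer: 0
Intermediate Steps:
B = -1/308 (B = 1/(-308) = -1/308 ≈ -0.0032468)
w(d, L) = -1 (w(d, L) = -3 + 2 = -1)
R(Q, C) = 4*C*Q (R(Q, C) = (2*Q)*(2*C) = 4*C*Q)
v = 232540 (v = -755/(-1/308) = -755*(-308) = 232540)
R(w(5, 4), 0)*v = (4*0*(-1))*232540 = 0*232540 = 0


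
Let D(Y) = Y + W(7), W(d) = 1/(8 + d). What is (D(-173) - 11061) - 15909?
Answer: -407144/15 ≈ -27143.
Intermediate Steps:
D(Y) = 1/15 + Y (D(Y) = Y + 1/(8 + 7) = Y + 1/15 = 1/15 + Y)
(D(-173) - 11061) - 15909 = ((1/15 - 173) - 11061) - 15909 = (-2594/15 - 11061) - 15909 = -168509/15 - 15909 = -407144/15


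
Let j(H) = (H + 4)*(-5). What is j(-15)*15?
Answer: 825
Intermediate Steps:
j(H) = -20 - 5*H (j(H) = (4 + H)*(-5) = -20 - 5*H)
j(-15)*15 = (-20 - 5*(-15))*15 = (-20 + 75)*15 = 55*15 = 825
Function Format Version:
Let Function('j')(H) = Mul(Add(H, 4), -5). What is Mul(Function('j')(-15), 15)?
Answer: 825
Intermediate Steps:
Function('j')(H) = Add(-20, Mul(-5, H)) (Function('j')(H) = Mul(Add(4, H), -5) = Add(-20, Mul(-5, H)))
Mul(Function('j')(-15), 15) = Mul(Add(-20, Mul(-5, -15)), 15) = Mul(Add(-20, 75), 15) = Mul(55, 15) = 825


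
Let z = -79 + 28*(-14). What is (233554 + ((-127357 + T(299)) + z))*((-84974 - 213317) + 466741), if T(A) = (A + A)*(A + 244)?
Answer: 72507618000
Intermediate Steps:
z = -471 (z = -79 - 392 = -471)
T(A) = 2*A*(244 + A) (T(A) = (2*A)*(244 + A) = 2*A*(244 + A))
(233554 + ((-127357 + T(299)) + z))*((-84974 - 213317) + 466741) = (233554 + ((-127357 + 2*299*(244 + 299)) - 471))*((-84974 - 213317) + 466741) = (233554 + ((-127357 + 2*299*543) - 471))*(-298291 + 466741) = (233554 + ((-127357 + 324714) - 471))*168450 = (233554 + (197357 - 471))*168450 = (233554 + 196886)*168450 = 430440*168450 = 72507618000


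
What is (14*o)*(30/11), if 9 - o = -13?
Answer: 840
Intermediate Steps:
o = 22 (o = 9 - 1*(-13) = 9 + 13 = 22)
(14*o)*(30/11) = (14*22)*(30/11) = 308*(30*(1/11)) = 308*(30/11) = 840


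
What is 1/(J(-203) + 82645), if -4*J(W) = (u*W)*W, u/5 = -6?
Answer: 2/783425 ≈ 2.5529e-6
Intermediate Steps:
u = -30 (u = 5*(-6) = -30)
J(W) = 15*W²/2 (J(W) = -(-30*W)*W/4 = -(-15)*W²/2 = 15*W²/2)
1/(J(-203) + 82645) = 1/((15/2)*(-203)² + 82645) = 1/((15/2)*41209 + 82645) = 1/(618135/2 + 82645) = 1/(783425/2) = 2/783425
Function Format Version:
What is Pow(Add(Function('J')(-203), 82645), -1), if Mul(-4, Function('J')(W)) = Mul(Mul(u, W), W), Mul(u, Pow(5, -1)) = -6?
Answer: Rational(2, 783425) ≈ 2.5529e-6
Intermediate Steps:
u = -30 (u = Mul(5, -6) = -30)
Function('J')(W) = Mul(Rational(15, 2), Pow(W, 2)) (Function('J')(W) = Mul(Rational(-1, 4), Mul(Mul(-30, W), W)) = Mul(Rational(-1, 4), Mul(-30, Pow(W, 2))) = Mul(Rational(15, 2), Pow(W, 2)))
Pow(Add(Function('J')(-203), 82645), -1) = Pow(Add(Mul(Rational(15, 2), Pow(-203, 2)), 82645), -1) = Pow(Add(Mul(Rational(15, 2), 41209), 82645), -1) = Pow(Add(Rational(618135, 2), 82645), -1) = Pow(Rational(783425, 2), -1) = Rational(2, 783425)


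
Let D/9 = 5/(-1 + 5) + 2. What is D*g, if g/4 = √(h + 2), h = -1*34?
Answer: 468*I*√2 ≈ 661.85*I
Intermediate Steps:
D = 117/4 (D = 9*(5/(-1 + 5) + 2) = 9*(5/4 + 2) = 9*(13/4) = 117/4 ≈ 29.250)
h = -34
g = 16*I*√2 (g = 4*√(-34 + 2) = 4*√(-32) = 4*(4*I*√2) = 16*I*√2 ≈ 22.627*I)
D*g = 117*(16*I*√2)/4 = 468*I*√2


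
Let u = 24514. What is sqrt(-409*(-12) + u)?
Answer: sqrt(29422) ≈ 171.53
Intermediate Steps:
sqrt(-409*(-12) + u) = sqrt(-409*(-12) + 24514) = sqrt(4908 + 24514) = sqrt(29422)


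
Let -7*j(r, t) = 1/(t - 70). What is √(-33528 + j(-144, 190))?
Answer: I*√5914339410/420 ≈ 183.11*I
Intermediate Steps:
j(r, t) = -1/(7*(-70 + t)) (j(r, t) = -1/(7*(t - 70)) = -1/(7*(-70 + t)))
√(-33528 + j(-144, 190)) = √(-33528 - 1/(-490 + 7*190)) = √(-33528 - 1/(-490 + 1330)) = √(-33528 - 1/840) = √(-28163521/840) = I*√5914339410/420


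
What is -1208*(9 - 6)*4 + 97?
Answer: -14399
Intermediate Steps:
-1208*(9 - 6)*4 + 97 = -3624*4 + 97 = -1208*12 + 97 = -14496 + 97 = -14399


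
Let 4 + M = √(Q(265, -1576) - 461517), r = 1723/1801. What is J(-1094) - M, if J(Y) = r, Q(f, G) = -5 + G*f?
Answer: 8927/1801 - I*√879162 ≈ 4.9567 - 937.64*I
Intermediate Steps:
r = 1723/1801 (r = 1723*(1/1801) = 1723/1801 ≈ 0.95669)
J(Y) = 1723/1801
M = -4 + I*√879162 (M = -4 + √((-5 - 1576*265) - 461517) = -4 + √((-5 - 417640) - 461517) = -4 + √(-417645 - 461517) = -4 + √(-879162) = -4 + I*√879162 ≈ -4.0 + 937.64*I)
J(-1094) - M = 1723/1801 - (-4 + I*√879162) = 1723/1801 + (4 - I*√879162) = 8927/1801 - I*√879162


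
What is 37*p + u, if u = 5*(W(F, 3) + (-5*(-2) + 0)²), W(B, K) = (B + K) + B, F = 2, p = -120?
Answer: -3905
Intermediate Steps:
W(B, K) = K + 2*B
u = 535 (u = 5*((3 + 2*2) + (-5*(-2) + 0)²) = 5*((3 + 4) + (10 + 0)²) = 5*(7 + 10²) = 5*(7 + 100) = 5*107 = 535)
37*p + u = 37*(-120) + 535 = -4440 + 535 = -3905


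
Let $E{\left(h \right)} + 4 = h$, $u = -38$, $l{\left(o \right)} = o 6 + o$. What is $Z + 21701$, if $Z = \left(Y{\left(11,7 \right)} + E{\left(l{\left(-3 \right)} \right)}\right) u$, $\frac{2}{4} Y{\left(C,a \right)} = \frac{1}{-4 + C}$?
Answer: $\frac{158481}{7} \approx 22640.0$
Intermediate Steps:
$l{\left(o \right)} = 7 o$ ($l{\left(o \right)} = 6 o + o = 7 o$)
$Y{\left(C,a \right)} = \frac{2}{-4 + C}$
$E{\left(h \right)} = -4 + h$
$Z = \frac{6574}{7}$ ($Z = \left(\frac{2}{-4 + 11} + \left(-4 + 7 \left(-3\right)\right)\right) \left(-38\right) = \left(\frac{2}{7} - 25\right) \left(-38\right) = \left(- \frac{173}{7}\right) \left(-38\right) = \frac{6574}{7} \approx 939.14$)
$Z + 21701 = \frac{6574}{7} + 21701 = \frac{158481}{7}$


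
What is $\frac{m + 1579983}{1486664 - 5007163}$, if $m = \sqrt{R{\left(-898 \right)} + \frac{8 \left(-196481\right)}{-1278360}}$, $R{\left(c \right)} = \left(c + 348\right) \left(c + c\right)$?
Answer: $- \frac{1579983}{3520499} - \frac{\sqrt{2802550358775155}}{187519379235} \approx -0.44908$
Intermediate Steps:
$R{\left(c \right)} = 2 c \left(348 + c\right)$ ($R{\left(c \right)} = \left(348 + c\right) 2 c = 2 c \left(348 + c\right)$)
$m = \frac{\sqrt{2802550358775155}}{53265}$ ($m = \sqrt{2 \left(-898\right) \left(348 - 898\right) + \frac{8 \left(-196481\right)}{-1278360}} = \sqrt{2 \left(-898\right) \left(-550\right) - - \frac{196481}{159795}} = \sqrt{987800 + \frac{196481}{159795}} = \sqrt{\frac{157845697481}{159795}} = \frac{\sqrt{2802550358775155}}{53265} \approx 993.88$)
$\frac{m + 1579983}{1486664 - 5007163} = \frac{\frac{\sqrt{2802550358775155}}{53265} + 1579983}{1486664 - 5007163} = \frac{1579983 + \frac{\sqrt{2802550358775155}}{53265}}{-3520499} = \left(1579983 + \frac{\sqrt{2802550358775155}}{53265}\right) \left(- \frac{1}{3520499}\right) = - \frac{1579983}{3520499} - \frac{\sqrt{2802550358775155}}{187519379235}$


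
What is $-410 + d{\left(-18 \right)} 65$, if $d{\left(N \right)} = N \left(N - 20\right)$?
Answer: $44050$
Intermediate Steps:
$d{\left(N \right)} = N \left(-20 + N\right)$
$-410 + d{\left(-18 \right)} 65 = -410 + - 18 \left(-20 - 18\right) 65 = -410 + \left(-18\right) \left(-38\right) 65 = -410 + 684 \cdot 65 = -410 + 44460 = 44050$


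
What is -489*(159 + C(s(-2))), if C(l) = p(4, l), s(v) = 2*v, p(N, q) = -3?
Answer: -76284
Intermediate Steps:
C(l) = -3
-489*(159 + C(s(-2))) = -489*(159 - 3) = -489*156 = -76284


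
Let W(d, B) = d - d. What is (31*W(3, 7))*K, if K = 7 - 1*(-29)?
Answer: 0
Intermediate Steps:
W(d, B) = 0
K = 36 (K = 7 + 29 = 36)
(31*W(3, 7))*K = (31*0)*36 = 0*36 = 0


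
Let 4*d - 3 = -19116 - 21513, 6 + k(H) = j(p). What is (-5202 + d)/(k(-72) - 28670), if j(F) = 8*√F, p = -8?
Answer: 73403391/137052248 + 10239*I*√2/34263062 ≈ 0.53559 + 0.00042262*I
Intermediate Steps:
k(H) = -6 + 16*I*√2 (k(H) = -6 + 8*√(-8) = -6 + 8*(2*I*√2) = -6 + 16*I*√2)
d = -20313/2 (d = ¾ + (-19116 - 21513)/4 = ¾ + (¼)*(-40629) = ¾ - 40629/4 = -20313/2 ≈ -10157.)
(-5202 + d)/(k(-72) - 28670) = (-5202 - 20313/2)/((-6 + 16*I*√2) - 28670) = -30717/(2*(-28676 + 16*I*√2))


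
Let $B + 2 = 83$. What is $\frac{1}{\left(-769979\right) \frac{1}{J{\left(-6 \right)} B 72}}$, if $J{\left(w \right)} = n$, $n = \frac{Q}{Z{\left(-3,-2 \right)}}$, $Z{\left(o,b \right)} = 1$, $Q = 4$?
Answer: $- \frac{23328}{769979} \approx -0.030297$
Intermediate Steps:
$B = 81$ ($B = -2 + 83 = 81$)
$n = 4$ ($n = \frac{4}{1} = 4 \cdot 1 = 4$)
$J{\left(w \right)} = 4$
$\frac{1}{\left(-769979\right) \frac{1}{J{\left(-6 \right)} B 72}} = \frac{1}{\left(-769979\right) \frac{1}{4 \cdot 81 \cdot 72}} = \frac{1}{\left(-769979\right) \frac{1}{324 \cdot 72}} = \frac{1}{\left(-769979\right) \frac{1}{23328}} = \frac{1}{- \frac{769979}{23328}} = - \frac{23328}{769979}$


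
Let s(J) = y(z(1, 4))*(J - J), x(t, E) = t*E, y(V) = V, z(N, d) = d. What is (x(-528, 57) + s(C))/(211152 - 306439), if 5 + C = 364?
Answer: 30096/95287 ≈ 0.31585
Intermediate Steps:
C = 359 (C = -5 + 364 = 359)
x(t, E) = E*t
s(J) = 0 (s(J) = 4*(J - J) = 4*0 = 0)
(x(-528, 57) + s(C))/(211152 - 306439) = (57*(-528) + 0)/(211152 - 306439) = (-30096 + 0)/(-95287) = -30096*(-1/95287) = 30096/95287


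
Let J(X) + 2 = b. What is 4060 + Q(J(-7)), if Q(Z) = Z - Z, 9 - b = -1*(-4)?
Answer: 4060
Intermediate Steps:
b = 5 (b = 9 - (-1)*(-4) = 9 - 1*4 = 9 - 4 = 5)
J(X) = 3 (J(X) = -2 + 5 = 3)
Q(Z) = 0
4060 + Q(J(-7)) = 4060 + 0 = 4060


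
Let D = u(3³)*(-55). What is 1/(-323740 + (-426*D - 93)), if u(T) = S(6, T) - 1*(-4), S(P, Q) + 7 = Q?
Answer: 1/238487 ≈ 4.1931e-6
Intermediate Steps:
S(P, Q) = -7 + Q
u(T) = -3 + T (u(T) = (-7 + T) - 1*(-4) = (-7 + T) + 4 = -3 + T)
D = -1320 (D = (-3 + 3³)*(-55) = (-3 + 27)*(-55) = 24*(-55) = -1320)
1/(-323740 + (-426*D - 93)) = 1/(-323740 + (-426*(-1320) - 93)) = 1/(-323740 + (562320 - 93)) = 1/(-323740 + 562227) = 1/238487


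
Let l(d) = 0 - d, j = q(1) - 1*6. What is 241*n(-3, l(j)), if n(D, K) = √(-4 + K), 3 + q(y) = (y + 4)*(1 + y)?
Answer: 241*I*√5 ≈ 538.89*I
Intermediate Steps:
q(y) = -3 + (1 + y)*(4 + y) (q(y) = -3 + (y + 4)*(1 + y) = -3 + (4 + y)*(1 + y) = -3 + (1 + y)*(4 + y))
j = 1 (j = (1 + 1² + 5*1) - 1*6 = (1 + 1 + 5) - 6 = 7 - 6 = 1)
l(d) = -d
241*n(-3, l(j)) = 241*√(-4 - 1*1) = 241*√(-4 - 1) = 241*√(-5) = 241*(I*√5) = 241*I*√5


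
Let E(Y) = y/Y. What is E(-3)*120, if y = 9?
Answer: -360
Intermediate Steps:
E(Y) = 9/Y
E(-3)*120 = (9/(-3))*120 = (9*(-⅓))*120 = -3*120 = -360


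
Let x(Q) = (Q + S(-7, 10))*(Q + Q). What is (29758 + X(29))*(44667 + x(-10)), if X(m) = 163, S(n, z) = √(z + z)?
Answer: 1342465507 - 1196840*√5 ≈ 1.3398e+9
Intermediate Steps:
S(n, z) = √2*√z (S(n, z) = √(2*z) = √2*√z)
x(Q) = 2*Q*(Q + 2*√5) (x(Q) = (Q + √2*√10)*(Q + Q) = (Q + 2*√5)*(2*Q) = 2*Q*(Q + 2*√5))
(29758 + X(29))*(44667 + x(-10)) = (29758 + 163)*(44667 + 2*(-10)*(-10 + 2*√5)) = 29921*(44667 + (200 - 40*√5)) = 29921*(44867 - 40*√5) = 1342465507 - 1196840*√5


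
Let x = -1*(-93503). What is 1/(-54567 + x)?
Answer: 1/38936 ≈ 2.5683e-5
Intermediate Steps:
x = 93503
1/(-54567 + x) = 1/(-54567 + 93503) = 1/38936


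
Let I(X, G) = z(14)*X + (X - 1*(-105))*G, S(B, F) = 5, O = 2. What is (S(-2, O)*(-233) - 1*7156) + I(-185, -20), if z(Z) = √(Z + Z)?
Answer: -6721 - 370*√7 ≈ -7699.9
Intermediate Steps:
z(Z) = √2*√Z (z(Z) = √(2*Z) = √2*√Z)
I(X, G) = G*(105 + X) + 2*X*√7 (I(X, G) = (√2*√14)*X + (X - 1*(-105))*G = (2*√7)*X + (X + 105)*G = 2*X*√7 + (105 + X)*G = 2*X*√7 + G*(105 + X) = G*(105 + X) + 2*X*√7)
(S(-2, O)*(-233) - 1*7156) + I(-185, -20) = (5*(-233) - 1*7156) + (105*(-20) - 20*(-185) + 2*(-185)*√7) = (-1165 - 7156) + (-2100 + 3700 - 370*√7) = -8321 + (1600 - 370*√7) = -6721 - 370*√7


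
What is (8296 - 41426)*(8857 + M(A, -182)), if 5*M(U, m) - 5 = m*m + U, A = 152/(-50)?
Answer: -12823125524/25 ≈ -5.1293e+8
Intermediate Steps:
A = -76/25 (A = 152*(-1/50) = -76/25 ≈ -3.0400)
M(U, m) = 1 + U/5 + m²/5 (M(U, m) = 1 + (m*m + U)/5 = 1 + (m² + U)/5 = 1 + (U + m²)/5 = 1 + (U/5 + m²/5) = 1 + U/5 + m²/5)
(8296 - 41426)*(8857 + M(A, -182)) = (8296 - 41426)*(8857 + (1 + (⅕)*(-76/25) + (⅕)*(-182)²)) = -33130*(8857 + (1 - 76/125 + (⅕)*33124)) = -33130*(8857 + (1 - 76/125 + 33124/5)) = -33130*(8857 + 828149/125) = -33130*1935274/125 = -12823125524/25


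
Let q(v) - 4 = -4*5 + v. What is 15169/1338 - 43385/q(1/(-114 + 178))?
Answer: 414518023/152086 ≈ 2725.6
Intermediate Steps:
q(v) = -16 + v (q(v) = 4 + (-4*5 + v) = 4 + (-20 + v) = -16 + v)
15169/1338 - 43385/q(1/(-114 + 178)) = 15169/1338 - 43385/(-16 + 1/(-114 + 178)) = 15169*(1/1338) - 43385/(-16 + 1/64) = 15169/1338 - 43385/(-16 + 1/64) = 15169/1338 - 43385/(-1023/64) = 15169/1338 - 43385*(-64/1023) = 15169/1338 + 2776640/1023 = 414518023/152086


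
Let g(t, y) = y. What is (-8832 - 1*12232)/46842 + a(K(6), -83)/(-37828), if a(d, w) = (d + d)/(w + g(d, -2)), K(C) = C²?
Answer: -8465673962/18826853745 ≈ -0.44966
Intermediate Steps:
a(d, w) = 2*d/(-2 + w) (a(d, w) = (d + d)/(w - 2) = (2*d)/(-2 + w) = 2*d/(-2 + w))
(-8832 - 1*12232)/46842 + a(K(6), -83)/(-37828) = (-8832 - 1*12232)/46842 + (2*6²/(-2 - 83))/(-37828) = (-8832 - 12232)*(1/46842) + (2*36/(-85))*(-1/37828) = -21064*1/46842 + (2*36*(-1/85))*(-1/37828) = -10532/23421 - 72/85*(-1/37828) = -10532/23421 + 18/803845 = -8465673962/18826853745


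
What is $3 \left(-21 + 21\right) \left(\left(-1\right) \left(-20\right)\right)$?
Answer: $0$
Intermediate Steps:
$3 \left(-21 + 21\right) \left(\left(-1\right) \left(-20\right)\right) = 3 \cdot 0 \cdot 20 = 0 \cdot 20 = 0$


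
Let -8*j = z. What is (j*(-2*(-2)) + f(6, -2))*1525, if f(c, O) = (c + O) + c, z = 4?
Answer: 12200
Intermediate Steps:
f(c, O) = O + 2*c (f(c, O) = (O + c) + c = O + 2*c)
j = -1/2 (j = -1/8*4 = -1/2 ≈ -0.50000)
(j*(-2*(-2)) + f(6, -2))*1525 = (-(-1)*(-2) + (-2 + 2*6))*1525 = (-1/2*4 + (-2 + 12))*1525 = (-2 + 10)*1525 = 8*1525 = 12200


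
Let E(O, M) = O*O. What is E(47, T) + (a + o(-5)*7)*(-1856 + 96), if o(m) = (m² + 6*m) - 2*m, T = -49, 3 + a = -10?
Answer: -36511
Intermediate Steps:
a = -13 (a = -3 - 10 = -13)
E(O, M) = O²
o(m) = m² + 4*m
E(47, T) + (a + o(-5)*7)*(-1856 + 96) = 47² + (-13 - 5*(4 - 5)*7)*(-1856 + 96) = 2209 + (-13 - 5*(-1)*7)*(-1760) = 2209 + (-13 + 5*7)*(-1760) = 2209 + (-13 + 35)*(-1760) = 2209 + 22*(-1760) = 2209 - 38720 = -36511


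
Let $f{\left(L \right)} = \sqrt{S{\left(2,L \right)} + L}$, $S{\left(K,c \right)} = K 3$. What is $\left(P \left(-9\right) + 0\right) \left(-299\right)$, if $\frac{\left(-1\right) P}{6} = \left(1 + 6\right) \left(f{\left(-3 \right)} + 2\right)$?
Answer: $-226044 - 113022 \sqrt{3} \approx -4.218 \cdot 10^{5}$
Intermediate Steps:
$S{\left(K,c \right)} = 3 K$
$f{\left(L \right)} = \sqrt{6 + L}$ ($f{\left(L \right)} = \sqrt{3 \cdot 2 + L} = \sqrt{6 + L}$)
$P = -84 - 42 \sqrt{3}$ ($P = - 6 \left(1 + 6\right) \left(\sqrt{6 - 3} + 2\right) = - 6 \cdot 7 \left(\sqrt{3} + 2\right) = - 6 \cdot 7 \left(2 + \sqrt{3}\right) = - 6 \left(14 + 7 \sqrt{3}\right) = -84 - 42 \sqrt{3} \approx -156.75$)
$\left(P \left(-9\right) + 0\right) \left(-299\right) = \left(\left(-84 - 42 \sqrt{3}\right) \left(-9\right) + 0\right) \left(-299\right) = \left(\left(756 + 378 \sqrt{3}\right) + 0\right) \left(-299\right) = \left(756 + 378 \sqrt{3}\right) \left(-299\right) = -226044 - 113022 \sqrt{3}$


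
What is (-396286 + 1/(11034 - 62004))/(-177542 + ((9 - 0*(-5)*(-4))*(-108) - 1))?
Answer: 20198697421/9098909550 ≈ 2.2199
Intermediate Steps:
(-396286 + 1/(11034 - 62004))/(-177542 + ((9 - 0*(-5)*(-4))*(-108) - 1)) = (-396286 + 1/(-50970))/(-177542 + ((9 - 2*0*(-4))*(-108) - 1)) = (-396286 - 1/50970)/(-177542 + ((9 + 0*(-4))*(-108) - 1)) = -20198697421/(50970*(-177542 + ((9 + 0)*(-108) - 1))) = -20198697421/(50970*(-177542 + (9*(-108) - 1))) = -20198697421/(50970*(-177542 + (-972 - 1))) = -20198697421/(50970*(-177542 - 973)) = -20198697421/50970/(-178515) = -20198697421/50970*(-1/178515) = 20198697421/9098909550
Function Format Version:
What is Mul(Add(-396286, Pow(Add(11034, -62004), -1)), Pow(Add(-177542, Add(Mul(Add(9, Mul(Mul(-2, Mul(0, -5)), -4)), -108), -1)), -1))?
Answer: Rational(20198697421, 9098909550) ≈ 2.2199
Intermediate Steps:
Mul(Add(-396286, Pow(Add(11034, -62004), -1)), Pow(Add(-177542, Add(Mul(Add(9, Mul(Mul(-2, Mul(0, -5)), -4)), -108), -1)), -1)) = Mul(Add(-396286, Pow(-50970, -1)), Pow(Add(-177542, Add(Mul(Add(9, Mul(Mul(-2, 0), -4)), -108), -1)), -1)) = Mul(Add(-396286, Rational(-1, 50970)), Pow(Add(-177542, Add(Mul(Add(9, Mul(0, -4)), -108), -1)), -1)) = Mul(Rational(-20198697421, 50970), Pow(Add(-177542, Add(Mul(Add(9, 0), -108), -1)), -1)) = Mul(Rational(-20198697421, 50970), Pow(Add(-177542, Add(Mul(9, -108), -1)), -1)) = Mul(Rational(-20198697421, 50970), Pow(Add(-177542, Add(-972, -1)), -1)) = Mul(Rational(-20198697421, 50970), Pow(Add(-177542, -973), -1)) = Mul(Rational(-20198697421, 50970), Pow(-178515, -1)) = Mul(Rational(-20198697421, 50970), Rational(-1, 178515)) = Rational(20198697421, 9098909550)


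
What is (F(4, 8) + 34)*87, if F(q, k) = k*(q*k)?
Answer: 25230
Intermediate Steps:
F(q, k) = q*k² (F(q, k) = k*(k*q) = q*k²)
(F(4, 8) + 34)*87 = (4*8² + 34)*87 = (4*64 + 34)*87 = (256 + 34)*87 = 290*87 = 25230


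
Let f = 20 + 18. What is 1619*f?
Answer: 61522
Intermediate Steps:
f = 38
1619*f = 1619*38 = 61522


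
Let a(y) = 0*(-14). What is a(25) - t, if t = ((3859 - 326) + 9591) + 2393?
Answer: -15517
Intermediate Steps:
a(y) = 0
t = 15517 (t = (3533 + 9591) + 2393 = 13124 + 2393 = 15517)
a(25) - t = 0 - 1*15517 = 0 - 15517 = -15517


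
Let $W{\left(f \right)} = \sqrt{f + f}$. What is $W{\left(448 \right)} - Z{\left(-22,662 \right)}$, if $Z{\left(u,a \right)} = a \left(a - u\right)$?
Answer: $-452808 + 8 \sqrt{14} \approx -4.5278 \cdot 10^{5}$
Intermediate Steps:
$W{\left(f \right)} = \sqrt{2} \sqrt{f}$ ($W{\left(f \right)} = \sqrt{2 f} = \sqrt{2} \sqrt{f}$)
$W{\left(448 \right)} - Z{\left(-22,662 \right)} = \sqrt{2} \sqrt{448} - 662 \left(662 - -22\right) = \sqrt{2} \cdot 8 \sqrt{7} - 662 \left(662 + 22\right) = 8 \sqrt{14} - 662 \cdot 684 = 8 \sqrt{14} - 452808 = -452808 + 8 \sqrt{14}$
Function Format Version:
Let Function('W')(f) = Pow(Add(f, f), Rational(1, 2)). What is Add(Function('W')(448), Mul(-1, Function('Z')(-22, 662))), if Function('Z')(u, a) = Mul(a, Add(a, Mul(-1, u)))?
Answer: Add(-452808, Mul(8, Pow(14, Rational(1, 2)))) ≈ -4.5278e+5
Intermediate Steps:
Function('W')(f) = Mul(Pow(2, Rational(1, 2)), Pow(f, Rational(1, 2))) (Function('W')(f) = Pow(Mul(2, f), Rational(1, 2)) = Mul(Pow(2, Rational(1, 2)), Pow(f, Rational(1, 2))))
Add(Function('W')(448), Mul(-1, Function('Z')(-22, 662))) = Add(Mul(Pow(2, Rational(1, 2)), Pow(448, Rational(1, 2))), Mul(-1, Mul(662, Add(662, Mul(-1, -22))))) = Add(Mul(Pow(2, Rational(1, 2)), Mul(8, Pow(7, Rational(1, 2)))), Mul(-1, Mul(662, Add(662, 22)))) = Add(Mul(8, Pow(14, Rational(1, 2))), Mul(-1, Mul(662, 684))) = Add(Mul(8, Pow(14, Rational(1, 2))), Mul(-1, 452808)) = Add(Mul(8, Pow(14, Rational(1, 2))), -452808) = Add(-452808, Mul(8, Pow(14, Rational(1, 2))))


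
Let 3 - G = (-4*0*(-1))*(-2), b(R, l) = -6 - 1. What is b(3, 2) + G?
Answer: -4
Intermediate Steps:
b(R, l) = -7
G = 3 (G = 3 - -4*0*(-1)*(-2) = 3 - 0*(-1)*(-2) = 3 - 0*(-2) = 3 - 1*0 = 3 + 0 = 3)
b(3, 2) + G = -7 + 3 = -4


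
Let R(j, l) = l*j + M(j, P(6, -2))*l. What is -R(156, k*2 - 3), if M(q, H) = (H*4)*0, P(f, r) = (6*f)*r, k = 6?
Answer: -1404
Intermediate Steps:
P(f, r) = 6*f*r
M(q, H) = 0 (M(q, H) = (4*H)*0 = 0)
R(j, l) = j*l (R(j, l) = l*j + 0*l = j*l + 0 = j*l)
-R(156, k*2 - 3) = -156*(6*2 - 3) = -156*(12 - 3) = -156*9 = -1*1404 = -1404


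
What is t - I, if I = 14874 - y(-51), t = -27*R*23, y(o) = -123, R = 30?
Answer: -33627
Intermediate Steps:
t = -18630 (t = -27*30*23 = -810*23 = -18630)
I = 14997 (I = 14874 - 1*(-123) = 14874 + 123 = 14997)
t - I = -18630 - 1*14997 = -18630 - 14997 = -33627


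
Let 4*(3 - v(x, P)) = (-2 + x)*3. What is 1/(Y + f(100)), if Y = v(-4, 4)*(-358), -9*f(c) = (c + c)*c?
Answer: -9/44165 ≈ -0.00020378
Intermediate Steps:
v(x, P) = 9/2 - 3*x/4 (v(x, P) = 3 - (-2 + x)*3/4 = 3 - (-6 + 3*x)/4 = 3 + (3/2 - 3*x/4) = 9/2 - 3*x/4)
f(c) = -2*c**2/9 (f(c) = -(c + c)*c/9 = -2*c*c/9 = -2*c**2/9)
Y = -2685 (Y = (9/2 - 3/4*(-4))*(-358) = (9/2 + 3)*(-358) = (15/2)*(-358) = -2685)
1/(Y + f(100)) = 1/(-2685 - 2/9*100**2) = 1/(-2685 - 2/9*10000) = 1/(-2685 - 20000/9) = 1/(-44165/9) = -9/44165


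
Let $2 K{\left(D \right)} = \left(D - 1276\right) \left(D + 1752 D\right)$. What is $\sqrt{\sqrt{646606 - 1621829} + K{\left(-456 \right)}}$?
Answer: $\sqrt{692252688 + i \sqrt{975223}} \approx 26311.0 + 0.02 i$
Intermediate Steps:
$K{\left(D \right)} = \frac{1753 D \left(-1276 + D\right)}{2}$ ($K{\left(D \right)} = \frac{\left(D - 1276\right) \left(D + 1752 D\right)}{2} = \frac{\left(-1276 + D\right) 1753 D}{2} = \frac{1753 D \left(-1276 + D\right)}{2}$)
$\sqrt{\sqrt{646606 - 1621829} + K{\left(-456 \right)}} = \sqrt{\sqrt{646606 - 1621829} + \frac{1753}{2} \left(-456\right) \left(-1276 - 456\right)} = \sqrt{\sqrt{-975223} + \frac{1753}{2} \left(-456\right) \left(-1732\right)} = \sqrt{i \sqrt{975223} + 692252688} = \sqrt{692252688 + i \sqrt{975223}}$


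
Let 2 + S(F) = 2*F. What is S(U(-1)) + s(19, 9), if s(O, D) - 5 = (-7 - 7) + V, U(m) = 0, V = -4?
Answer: -15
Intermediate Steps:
s(O, D) = -13 (s(O, D) = 5 + ((-7 - 7) - 4) = 5 + (-14 - 4) = 5 - 18 = -13)
S(F) = -2 + 2*F
S(U(-1)) + s(19, 9) = (-2 + 2*0) - 13 = (-2 + 0) - 13 = -2 - 13 = -15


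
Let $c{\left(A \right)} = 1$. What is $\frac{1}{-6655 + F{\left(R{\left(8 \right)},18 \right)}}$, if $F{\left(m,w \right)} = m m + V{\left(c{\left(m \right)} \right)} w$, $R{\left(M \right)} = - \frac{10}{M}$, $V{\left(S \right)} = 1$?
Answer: $- \frac{16}{106167} \approx -0.00015071$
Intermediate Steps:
$F{\left(m,w \right)} = w + m^{2}$ ($F{\left(m,w \right)} = m m + 1 w = m^{2} + w = w + m^{2}$)
$\frac{1}{-6655 + F{\left(R{\left(8 \right)},18 \right)}} = \frac{1}{-6655 + \left(18 + \left(- \frac{10}{8}\right)^{2}\right)} = \frac{1}{-6655 + \left(18 + \left(\left(-10\right) \frac{1}{8}\right)^{2}\right)} = \frac{1}{-6655 + \left(18 + \left(- \frac{5}{4}\right)^{2}\right)} = \frac{1}{-6655 + \left(18 + \frac{25}{16}\right)} = \frac{1}{-6655 + \frac{313}{16}} = \frac{1}{- \frac{106167}{16}} = - \frac{16}{106167}$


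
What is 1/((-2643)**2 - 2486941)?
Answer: 1/4498508 ≈ 2.2230e-7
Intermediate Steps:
1/((-2643)**2 - 2486941) = 1/(6985449 - 2486941) = 1/4498508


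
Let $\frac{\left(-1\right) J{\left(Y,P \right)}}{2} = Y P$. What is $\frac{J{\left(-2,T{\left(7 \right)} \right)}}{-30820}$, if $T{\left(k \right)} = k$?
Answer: $- \frac{7}{7705} \approx -0.0009085$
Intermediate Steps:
$J{\left(Y,P \right)} = - 2 P Y$ ($J{\left(Y,P \right)} = - 2 Y P = - 2 P Y$)
$\frac{J{\left(-2,T{\left(7 \right)} \right)}}{-30820} = \frac{\left(-2\right) 7 \left(-2\right)}{-30820} = 28 \left(- \frac{1}{30820}\right) = - \frac{7}{7705}$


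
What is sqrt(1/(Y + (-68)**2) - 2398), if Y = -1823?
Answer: I*sqrt(18813748397)/2801 ≈ 48.969*I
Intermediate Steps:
sqrt(1/(Y + (-68)**2) - 2398) = sqrt(1/(-1823 + (-68)**2) - 2398) = sqrt(1/(-1823 + 4624) - 2398) = sqrt(1/2801 - 2398) = sqrt(-6716797/2801) = I*sqrt(18813748397)/2801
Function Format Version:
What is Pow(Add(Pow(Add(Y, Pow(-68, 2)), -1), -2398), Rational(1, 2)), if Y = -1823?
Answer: Mul(Rational(1, 2801), I, Pow(18813748397, Rational(1, 2))) ≈ Mul(48.969, I)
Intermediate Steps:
Pow(Add(Pow(Add(Y, Pow(-68, 2)), -1), -2398), Rational(1, 2)) = Pow(Add(Pow(Add(-1823, Pow(-68, 2)), -1), -2398), Rational(1, 2)) = Pow(Add(Pow(Add(-1823, 4624), -1), -2398), Rational(1, 2)) = Pow(Add(Pow(2801, -1), -2398), Rational(1, 2)) = Pow(Add(Rational(1, 2801), -2398), Rational(1, 2)) = Pow(Rational(-6716797, 2801), Rational(1, 2)) = Mul(Rational(1, 2801), I, Pow(18813748397, Rational(1, 2)))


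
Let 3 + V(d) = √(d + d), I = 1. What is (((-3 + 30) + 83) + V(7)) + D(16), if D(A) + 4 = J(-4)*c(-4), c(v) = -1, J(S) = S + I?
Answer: 106 + √14 ≈ 109.74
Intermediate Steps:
J(S) = 1 + S (J(S) = S + 1 = 1 + S)
D(A) = -1 (D(A) = -4 + (1 - 4)*(-1) = -4 - 3*(-1) = -4 + 3 = -1)
V(d) = -3 + √2*√d (V(d) = -3 + √(d + d) = -3 + √(2*d) = -3 + √2*√d)
(((-3 + 30) + 83) + V(7)) + D(16) = (((-3 + 30) + 83) + (-3 + √2*√7)) - 1 = ((27 + 83) + (-3 + √14)) - 1 = (110 + (-3 + √14)) - 1 = (107 + √14) - 1 = 106 + √14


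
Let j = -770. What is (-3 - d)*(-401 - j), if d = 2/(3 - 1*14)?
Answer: -11439/11 ≈ -1039.9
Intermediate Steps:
d = -2/11 (d = 2/(3 - 14) = 2/(-11) = 2*(-1/11) = -2/11 ≈ -0.18182)
(-3 - d)*(-401 - j) = (-3 - 1*(-2/11))*(-401 - 1*(-770)) = (-3 + 2/11)*(-401 + 770) = -31/11*369 = -11439/11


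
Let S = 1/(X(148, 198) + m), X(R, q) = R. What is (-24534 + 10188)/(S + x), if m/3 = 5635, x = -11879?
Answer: 122321169/101286293 ≈ 1.2077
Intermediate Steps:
m = 16905 (m = 3*5635 = 16905)
S = 1/17053 (S = 1/(148 + 16905) = 1/17053 ≈ 5.8641e-5)
(-24534 + 10188)/(S + x) = (-24534 + 10188)/(1/17053 - 11879) = -14346/(-202572586/17053) = -14346*(-17053/202572586) = 122321169/101286293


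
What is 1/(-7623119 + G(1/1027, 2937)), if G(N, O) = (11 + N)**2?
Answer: -1054729/8040197034947 ≈ -1.3118e-7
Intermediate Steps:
1/(-7623119 + G(1/1027, 2937)) = 1/(-7623119 + (11 + 1/1027)**2) = 1/(-7623119 + (11298/1027)**2) = 1/(-7623119 + 127644804/1054729) = 1/(-8040197034947/1054729) = -1054729/8040197034947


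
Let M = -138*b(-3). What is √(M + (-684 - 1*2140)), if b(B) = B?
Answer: I*√2410 ≈ 49.092*I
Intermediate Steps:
M = 414 (M = -138*(-3) = 414)
√(M + (-684 - 1*2140)) = √(414 + (-684 - 1*2140)) = √(414 + (-684 - 2140)) = √(414 - 2824) = √(-2410) = I*√2410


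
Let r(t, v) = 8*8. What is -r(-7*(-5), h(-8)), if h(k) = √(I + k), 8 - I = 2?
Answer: -64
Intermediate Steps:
I = 6 (I = 8 - 1*2 = 8 - 2 = 6)
h(k) = √(6 + k)
r(t, v) = 64
-r(-7*(-5), h(-8)) = -1*64 = -64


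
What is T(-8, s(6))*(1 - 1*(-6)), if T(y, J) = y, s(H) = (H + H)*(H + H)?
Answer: -56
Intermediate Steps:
s(H) = 4*H**2 (s(H) = (2*H)*(2*H) = 4*H**2)
T(-8, s(6))*(1 - 1*(-6)) = -8*(1 - 1*(-6)) = -8*(1 + 6) = -8*7 = -56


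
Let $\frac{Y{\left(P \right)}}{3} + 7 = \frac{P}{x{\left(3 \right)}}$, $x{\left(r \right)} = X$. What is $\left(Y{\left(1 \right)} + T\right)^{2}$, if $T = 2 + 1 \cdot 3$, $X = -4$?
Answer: $\frac{4489}{16} \approx 280.56$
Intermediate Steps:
$x{\left(r \right)} = -4$
$Y{\left(P \right)} = -21 - \frac{3 P}{4}$ ($Y{\left(P \right)} = -21 + 3 \frac{P}{-4} = -21 + 3 P \left(- \frac{1}{4}\right) = -21 + 3 \left(- \frac{P}{4}\right) = -21 - \frac{3 P}{4}$)
$T = 5$ ($T = 2 + 3 = 5$)
$\left(Y{\left(1 \right)} + T\right)^{2} = \left(\left(-21 - \frac{3}{4}\right) + 5\right)^{2} = \left(- \frac{87}{4} + 5\right)^{2} = \left(- \frac{67}{4}\right)^{2} = \frac{4489}{16}$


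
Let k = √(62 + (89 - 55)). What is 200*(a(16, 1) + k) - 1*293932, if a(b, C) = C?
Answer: -293732 + 800*√6 ≈ -2.9177e+5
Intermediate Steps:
k = 4*√6 (k = √(62 + 34) = √96 = 4*√6 ≈ 9.7980)
200*(a(16, 1) + k) - 1*293932 = 200*(1 + 4*√6) - 1*293932 = (200 + 800*√6) - 293932 = -293732 + 800*√6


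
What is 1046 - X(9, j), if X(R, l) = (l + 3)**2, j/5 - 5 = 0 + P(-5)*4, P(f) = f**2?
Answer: -277738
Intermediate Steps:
j = 525 (j = 25 + 5*(0 + (-5)**2*4) = 25 + 5*(0 + 25*4) = 25 + 5*(0 + 100) = 25 + 5*100 = 25 + 500 = 525)
X(R, l) = (3 + l)**2
1046 - X(9, j) = 1046 - (3 + 525)**2 = 1046 - 1*528**2 = 1046 - 1*278784 = 1046 - 278784 = -277738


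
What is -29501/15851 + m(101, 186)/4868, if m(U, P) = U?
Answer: -142009917/77162668 ≈ -1.8404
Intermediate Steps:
-29501/15851 + m(101, 186)/4868 = -29501/15851 + 101/4868 = -142009917/77162668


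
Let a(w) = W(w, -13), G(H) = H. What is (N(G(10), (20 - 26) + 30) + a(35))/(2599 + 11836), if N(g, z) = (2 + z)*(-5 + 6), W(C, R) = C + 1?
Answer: 62/14435 ≈ 0.0042951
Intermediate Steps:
W(C, R) = 1 + C
a(w) = 1 + w
N(g, z) = 2 + z (N(g, z) = (2 + z)*1 = 2 + z)
(N(G(10), (20 - 26) + 30) + a(35))/(2599 + 11836) = ((2 + ((20 - 26) + 30)) + (1 + 35))/(2599 + 11836) = ((2 + (-6 + 30)) + 36)/14435 = ((2 + 24) + 36)*(1/14435) = (26 + 36)*(1/14435) = 62*(1/14435) = 62/14435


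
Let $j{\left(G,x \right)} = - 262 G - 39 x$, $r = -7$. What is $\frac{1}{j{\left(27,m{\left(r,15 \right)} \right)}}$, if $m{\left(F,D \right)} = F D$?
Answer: $- \frac{1}{2979} \approx -0.00033568$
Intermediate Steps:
$m{\left(F,D \right)} = D F$
$\frac{1}{j{\left(27,m{\left(r,15 \right)} \right)}} = \frac{1}{\left(-262\right) 27 - 39 \cdot 15 \left(-7\right)} = \frac{1}{-7074 - -4095} = \frac{1}{-7074 + 4095} = \frac{1}{-2979} = - \frac{1}{2979}$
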